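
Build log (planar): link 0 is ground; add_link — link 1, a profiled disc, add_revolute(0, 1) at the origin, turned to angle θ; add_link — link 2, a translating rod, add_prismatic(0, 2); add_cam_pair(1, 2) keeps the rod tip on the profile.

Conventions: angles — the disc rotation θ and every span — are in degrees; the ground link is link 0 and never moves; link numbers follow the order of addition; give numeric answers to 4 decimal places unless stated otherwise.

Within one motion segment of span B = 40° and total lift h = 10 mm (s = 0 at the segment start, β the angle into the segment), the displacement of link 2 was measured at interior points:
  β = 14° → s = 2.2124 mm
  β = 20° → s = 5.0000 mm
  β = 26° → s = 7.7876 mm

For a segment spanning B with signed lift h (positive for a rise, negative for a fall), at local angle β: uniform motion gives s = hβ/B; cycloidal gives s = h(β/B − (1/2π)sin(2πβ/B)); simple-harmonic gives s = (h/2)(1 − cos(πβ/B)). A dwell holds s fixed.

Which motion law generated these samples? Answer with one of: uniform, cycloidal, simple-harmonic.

candidates at β/B = r: uniform s = h·r (linear in β); cycloidal s = h·(r − sin(2πr)/(2π)); simple-harmonic s = (h/2)(1 − cos(πr))
β=14°: printed 2.2124 | uniform 3.5000, cycloidal 2.2124, simple-harmonic 2.7300
β=20°: printed 5.0000 | uniform 5.0000, cycloidal 5.0000, simple-harmonic 5.0000
β=26°: printed 7.7876 | uniform 6.5000, cycloidal 7.7876, simple-harmonic 7.2700
only one law matches every sample → cycloidal

cycloidal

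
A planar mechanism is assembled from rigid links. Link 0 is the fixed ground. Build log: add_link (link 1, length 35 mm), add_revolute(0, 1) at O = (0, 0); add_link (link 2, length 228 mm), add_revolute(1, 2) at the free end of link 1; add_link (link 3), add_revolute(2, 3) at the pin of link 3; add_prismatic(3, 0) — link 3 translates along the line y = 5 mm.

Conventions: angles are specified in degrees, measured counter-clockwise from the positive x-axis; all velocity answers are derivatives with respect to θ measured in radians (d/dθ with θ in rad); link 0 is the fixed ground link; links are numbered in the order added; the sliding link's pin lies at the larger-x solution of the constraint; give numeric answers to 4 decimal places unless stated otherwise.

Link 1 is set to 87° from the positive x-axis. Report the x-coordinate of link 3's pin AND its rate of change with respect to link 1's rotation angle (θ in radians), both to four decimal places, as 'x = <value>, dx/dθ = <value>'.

geometry: r = 35 mm, L = 228 mm, e = 5 mm
crank pin P = (r cos θ, r sin θ) = (1.831758, 34.952034)
h = r sin θ − e = 34.952034 − 5 = 29.952034
x = r cos θ + √(L² − h²) = 1.831758 + 226.024060 = 227.855818
dx/dθ = −r sin θ − h·r cos θ/√(L² − h²) (θ in radians; h = 29.952034) = -35.194773

x = 227.8558, dx/dθ = -35.1948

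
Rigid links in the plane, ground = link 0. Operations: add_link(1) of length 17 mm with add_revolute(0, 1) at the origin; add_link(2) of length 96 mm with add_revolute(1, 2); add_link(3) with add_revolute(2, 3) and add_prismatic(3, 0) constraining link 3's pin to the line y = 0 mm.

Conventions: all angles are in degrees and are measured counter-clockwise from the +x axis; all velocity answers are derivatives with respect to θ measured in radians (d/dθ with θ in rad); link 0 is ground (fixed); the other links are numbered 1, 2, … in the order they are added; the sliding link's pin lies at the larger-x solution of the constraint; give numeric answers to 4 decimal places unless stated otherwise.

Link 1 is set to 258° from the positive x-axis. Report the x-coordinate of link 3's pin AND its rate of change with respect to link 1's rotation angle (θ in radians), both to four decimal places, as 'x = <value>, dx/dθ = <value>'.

geometry: r = 17 mm, L = 96 mm, e = 0 mm
crank pin P = (r cos θ, r sin θ) = (-3.534499, -16.628509)
h = r sin θ − e = -16.628509 − 0 = -16.628509
x = r cos θ + √(L² − h²) = -3.534499 + 94.548890 = 91.014392
dx/dθ = −r sin θ − h·r cos θ/√(L² − h²) (θ in radians; h = -16.628509) = 16.006890

x = 91.0144, dx/dθ = 16.0069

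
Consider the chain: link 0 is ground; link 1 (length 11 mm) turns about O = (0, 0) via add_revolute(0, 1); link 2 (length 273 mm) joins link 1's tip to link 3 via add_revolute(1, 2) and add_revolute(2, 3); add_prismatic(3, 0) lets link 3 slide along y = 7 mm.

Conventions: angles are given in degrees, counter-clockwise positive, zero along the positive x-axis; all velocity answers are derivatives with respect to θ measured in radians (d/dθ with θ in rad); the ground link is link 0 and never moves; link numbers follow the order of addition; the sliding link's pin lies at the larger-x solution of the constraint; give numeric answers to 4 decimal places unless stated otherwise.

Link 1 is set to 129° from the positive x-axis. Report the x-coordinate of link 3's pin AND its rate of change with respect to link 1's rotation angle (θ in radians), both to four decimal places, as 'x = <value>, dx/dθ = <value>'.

geometry: r = 11 mm, L = 273 mm, e = 7 mm
crank pin P = (r cos θ, r sin θ) = (-6.922524, 8.548606)
h = r sin θ − e = 8.548606 − 7 = 1.548606
x = r cos θ + √(L² − h²) = -6.922524 + 272.995608 = 266.073083
dx/dθ = −r sin θ − h·r cos θ/√(L² − h²) (θ in radians; h = 1.548606) = -8.509337

x = 266.0731, dx/dθ = -8.5093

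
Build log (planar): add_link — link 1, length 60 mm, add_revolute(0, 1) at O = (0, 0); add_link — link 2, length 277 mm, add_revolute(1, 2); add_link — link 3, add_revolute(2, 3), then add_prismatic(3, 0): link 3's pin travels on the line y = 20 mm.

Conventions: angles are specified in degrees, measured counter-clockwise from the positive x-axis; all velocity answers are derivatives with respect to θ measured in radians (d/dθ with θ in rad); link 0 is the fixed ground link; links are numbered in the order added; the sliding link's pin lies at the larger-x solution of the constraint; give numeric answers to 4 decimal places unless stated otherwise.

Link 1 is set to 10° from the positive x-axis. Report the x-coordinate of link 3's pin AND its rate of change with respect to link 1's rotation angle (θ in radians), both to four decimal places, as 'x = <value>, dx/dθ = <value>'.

geometry: r = 60 mm, L = 277 mm, e = 20 mm
crank pin P = (r cos θ, r sin θ) = (59.088465, 10.418891)
h = r sin θ − e = 10.418891 − 20 = -9.581109
x = r cos θ + √(L² − h²) = 59.088465 + 276.834251 = 335.922716
dx/dθ = −r sin θ − h·r cos θ/√(L² − h²) (θ in radians; h = -9.581109) = -8.373865

x = 335.9227, dx/dθ = -8.3739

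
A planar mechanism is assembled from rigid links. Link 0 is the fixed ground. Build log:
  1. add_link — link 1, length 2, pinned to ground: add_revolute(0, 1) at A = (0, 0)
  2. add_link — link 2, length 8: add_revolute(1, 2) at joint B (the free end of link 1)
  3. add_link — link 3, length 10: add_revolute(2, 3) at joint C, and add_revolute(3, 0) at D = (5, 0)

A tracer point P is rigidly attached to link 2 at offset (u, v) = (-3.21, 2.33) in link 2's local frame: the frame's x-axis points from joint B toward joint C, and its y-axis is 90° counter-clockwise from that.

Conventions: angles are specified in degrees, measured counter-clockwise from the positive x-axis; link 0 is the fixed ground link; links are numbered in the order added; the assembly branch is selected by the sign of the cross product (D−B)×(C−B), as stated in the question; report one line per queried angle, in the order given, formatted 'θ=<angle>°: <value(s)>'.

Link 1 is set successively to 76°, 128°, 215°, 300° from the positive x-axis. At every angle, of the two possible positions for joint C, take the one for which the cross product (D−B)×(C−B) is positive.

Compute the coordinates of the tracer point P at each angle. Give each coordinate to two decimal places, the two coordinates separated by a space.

A=(0,0), D=(5.00,0)
θ=76°: B = A + 2.00·(cos76°, sin76°) = (0.4838, 1.9406)
θ=76°: |BD| = 4.9154
θ=76°: circle(B,8.00) ∩ circle(D,10.00): a=-1.2042, h=7.9088
θ=76°:   candidates: C₊=(2.4998,9.6824) cross=38.875; C₋=(-3.7449,-4.8504) cross=-38.875
θ=76°:   branch + wants cross > 0 → take C=(2.4998,9.6824) (cross=38.875)
θ=76°: ex = (C−B)/|BC| = (0.2520,0.9677); ey = (-0.9677,0.2520)
θ=76°: P = B + -3.21·ex + 2.33·ey = (-2.5799,-0.5787)
θ=128°: B = A + 2.00·(cos128°, sin128°) = (-1.2313, 1.5760)
θ=128°: |BD| = 6.4275
θ=128°: circle(B,8.00) ∩ circle(D,10.00): a=0.4133, h=7.9893
θ=128°:   candidates: C₊=(1.1283,9.2201) cross=51.352; C₋=(-2.7896,-6.2707) cross=-51.352
θ=128°:   branch + wants cross > 0 → take C=(1.1283,9.2201) (cross=51.352)
θ=128°: ex = (C−B)/|BC| = (0.2950,0.9555); ey = (-0.9555,0.2950)
θ=128°: P = B + -3.21·ex + 2.33·ey = (-4.4045,-0.8039)
θ=215°: B = A + 2.00·(cos215°, sin215°) = (-1.6383, -1.1472)
θ=215°: |BD| = 6.7367
θ=215°: circle(B,8.00) ∩ circle(D,10.00): a=0.6964, h=7.9696
θ=215°:   candidates: C₊=(-2.3092,6.8247) cross=53.689; C₋=(0.4050,-8.8818) cross=-53.689
θ=215°:   branch + wants cross > 0 → take C=(-2.3092,6.8247) (cross=53.689)
θ=215°: ex = (C−B)/|BC| = (-0.0839,0.9965); ey = (-0.9965,-0.0839)
θ=215°: P = B + -3.21·ex + 2.33·ey = (-3.6909,-4.5412)
θ=300°: B = A + 2.00·(cos300°, sin300°) = (1.0000, -1.7321)
θ=300°: |BD| = 4.3589
θ=300°: circle(B,8.00) ∩ circle(D,10.00): a=-1.9500, h=7.7587
θ=300°:   candidates: C₊=(-3.8725,4.6130) cross=33.819; C₋=(2.2935,-9.6268) cross=-33.819
θ=300°:   branch + wants cross > 0 → take C=(-3.8725,4.6130) (cross=33.819)
θ=300°: ex = (C−B)/|BC| = (-0.6091,0.7931); ey = (-0.7931,-0.6091)
θ=300°: P = B + -3.21·ex + 2.33·ey = (1.1071,-5.6971)

θ=76°: -2.58 -0.58
θ=128°: -4.40 -0.80
θ=215°: -3.69 -4.54
θ=300°: 1.11 -5.70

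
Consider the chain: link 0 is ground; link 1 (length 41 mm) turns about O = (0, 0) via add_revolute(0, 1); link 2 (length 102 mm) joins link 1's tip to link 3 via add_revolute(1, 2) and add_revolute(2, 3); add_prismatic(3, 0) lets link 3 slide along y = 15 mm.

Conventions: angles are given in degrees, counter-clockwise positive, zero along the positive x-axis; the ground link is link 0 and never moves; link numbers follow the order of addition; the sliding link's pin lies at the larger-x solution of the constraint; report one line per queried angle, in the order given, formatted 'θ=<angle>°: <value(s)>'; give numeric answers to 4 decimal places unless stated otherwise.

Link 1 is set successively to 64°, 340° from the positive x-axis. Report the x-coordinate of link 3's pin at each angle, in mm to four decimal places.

geometry: r = 41 mm, L = 102 mm, e = 15 mm
θ=64°: crank pin P = (r cos θ, r sin θ) = (17.973217, 36.850556)
θ=64°: h = r sin θ − e = 36.850556 − 15 = 21.850556
θ=64°: x = r cos θ + √(L² − h²) = 17.973217 + 99.632089 = 117.605306
θ=340°: crank pin P = (r cos θ, r sin θ) = (38.527397, -14.022826)
θ=340°: h = r sin θ − e = -14.022826 − 15 = -29.022826
θ=340°: x = r cos θ + √(L² − h²) = 38.527397 + 97.783821 = 136.311218

θ=64°: 117.6053
θ=340°: 136.3112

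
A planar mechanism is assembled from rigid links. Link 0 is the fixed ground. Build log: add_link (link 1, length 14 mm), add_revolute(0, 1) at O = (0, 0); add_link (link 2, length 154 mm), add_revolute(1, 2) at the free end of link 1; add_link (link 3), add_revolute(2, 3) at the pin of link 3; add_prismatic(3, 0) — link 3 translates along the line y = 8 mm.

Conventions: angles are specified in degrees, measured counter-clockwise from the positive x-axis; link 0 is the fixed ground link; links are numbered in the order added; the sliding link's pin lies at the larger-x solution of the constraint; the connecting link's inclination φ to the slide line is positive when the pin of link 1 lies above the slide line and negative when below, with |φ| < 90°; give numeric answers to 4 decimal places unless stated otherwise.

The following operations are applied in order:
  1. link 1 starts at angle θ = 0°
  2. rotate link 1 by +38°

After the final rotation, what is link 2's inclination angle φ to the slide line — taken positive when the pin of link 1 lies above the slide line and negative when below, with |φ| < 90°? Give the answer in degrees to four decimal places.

geometry: r = 14 mm, L = 154 mm, e = 8 mm; θ starts at 0°
rotate link 1 by +38°: θ ← 0° +38° = 38°
h = r sin θ − e = 8.619261 − 8 = 0.619261
sin φ = h / L = 0.619261 / 154 = 0.00402117
φ = arcsin(0.00402117) = 0.230397°

0.2304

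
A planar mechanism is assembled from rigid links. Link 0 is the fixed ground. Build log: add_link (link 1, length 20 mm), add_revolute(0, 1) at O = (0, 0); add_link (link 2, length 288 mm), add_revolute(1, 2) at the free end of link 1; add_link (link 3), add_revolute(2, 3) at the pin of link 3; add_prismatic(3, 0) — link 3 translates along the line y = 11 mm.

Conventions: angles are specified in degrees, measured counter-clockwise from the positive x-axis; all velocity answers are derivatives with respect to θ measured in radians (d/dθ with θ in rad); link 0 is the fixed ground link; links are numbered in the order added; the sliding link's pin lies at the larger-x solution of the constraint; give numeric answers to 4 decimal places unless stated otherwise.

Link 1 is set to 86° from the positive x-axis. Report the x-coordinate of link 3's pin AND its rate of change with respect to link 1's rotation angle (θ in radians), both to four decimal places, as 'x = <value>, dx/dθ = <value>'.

geometry: r = 20 mm, L = 288 mm, e = 11 mm
crank pin P = (r cos θ, r sin θ) = (1.395129, 19.951281)
h = r sin θ − e = 19.951281 − 11 = 8.951281
x = r cos θ + √(L² − h²) = 1.395129 + 287.860860 = 289.255989
dx/dθ = −r sin θ − h·r cos θ/√(L² − h²) (θ in radians; h = 8.951281) = -19.994664

x = 289.2560, dx/dθ = -19.9947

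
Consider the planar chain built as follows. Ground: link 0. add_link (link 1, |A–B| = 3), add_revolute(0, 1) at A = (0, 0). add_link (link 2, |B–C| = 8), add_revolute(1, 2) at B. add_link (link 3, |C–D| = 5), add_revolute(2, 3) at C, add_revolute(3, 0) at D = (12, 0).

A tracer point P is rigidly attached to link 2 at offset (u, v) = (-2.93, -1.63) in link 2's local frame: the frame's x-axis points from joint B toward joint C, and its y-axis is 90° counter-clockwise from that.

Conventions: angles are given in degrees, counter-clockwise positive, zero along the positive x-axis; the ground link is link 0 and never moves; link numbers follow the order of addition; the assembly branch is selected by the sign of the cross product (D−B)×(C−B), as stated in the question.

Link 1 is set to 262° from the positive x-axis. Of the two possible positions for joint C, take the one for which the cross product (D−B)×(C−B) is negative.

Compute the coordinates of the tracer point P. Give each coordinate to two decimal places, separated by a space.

A=(0,0), D=(12.00,0)
B = A + 3.00·(cos262°, sin262°) = (-0.4175, -2.9708)
|BD| = 12.7679
circle(B,8.00) ∩ circle(D,5.00): a=7.9112, h=1.1884
  candidates: C₊=(7.0001,0.0258) cross=15.174; C₋=(7.5531,-2.2859) cross=-15.174
  branch - wants cross < 0 → take C=(7.5531,-2.2859) (cross=-15.174)
ex = (C−B)/|BC| = (0.9963,0.0856); ey = (-0.0856,0.9963)
P = B + -2.93·ex + -1.63·ey = (-3.1972,-4.8457)

-3.20 -4.85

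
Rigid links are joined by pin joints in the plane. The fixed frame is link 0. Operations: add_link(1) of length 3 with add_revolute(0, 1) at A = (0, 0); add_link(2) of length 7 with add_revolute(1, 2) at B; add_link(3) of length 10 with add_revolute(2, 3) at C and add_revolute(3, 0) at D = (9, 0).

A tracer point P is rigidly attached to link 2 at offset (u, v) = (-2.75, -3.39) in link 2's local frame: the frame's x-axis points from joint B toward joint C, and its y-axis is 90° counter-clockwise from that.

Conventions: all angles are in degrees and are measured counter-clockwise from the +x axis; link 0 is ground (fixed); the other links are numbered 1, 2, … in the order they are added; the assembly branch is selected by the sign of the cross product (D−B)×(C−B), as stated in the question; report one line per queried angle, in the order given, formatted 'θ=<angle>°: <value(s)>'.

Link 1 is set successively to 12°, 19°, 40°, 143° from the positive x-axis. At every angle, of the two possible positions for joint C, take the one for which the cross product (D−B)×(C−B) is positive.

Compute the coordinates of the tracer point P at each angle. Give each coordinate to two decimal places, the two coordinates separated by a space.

A=(0,0), D=(9.00,0)
θ=12°: B = A + 3.00·(cos12°, sin12°) = (2.9344, 0.6237)
θ=12°: |BD| = 6.0975
θ=12°: circle(B,7.00) ∩ circle(D,10.00): a=-1.1332, h=6.9077
θ=12°:   candidates: C₊=(2.5138,7.6111) cross=42.120; C₋=(1.1005,-6.1318) cross=-42.120
θ=12°:   branch + wants cross > 0 → take C=(2.5138,7.6111) (cross=42.120)
θ=12°: ex = (C−B)/|BC| = (-0.0601,0.9982); ey = (-0.9982,-0.0601)
θ=12°: P = B + -2.75·ex + -3.39·ey = (6.4836,-1.9176)
θ=19°: B = A + 3.00·(cos19°, sin19°) = (2.8366, 0.9767)
θ=19°: |BD| = 6.2404
θ=19°: circle(B,7.00) ∩ circle(D,10.00): a=-0.9661, h=6.9330
θ=19°:   candidates: C₊=(2.9674,7.9755) cross=43.264; C₋=(0.7972,-5.7196) cross=-43.264
θ=19°:   branch + wants cross > 0 → take C=(2.9674,7.9755) (cross=43.264)
θ=19°: ex = (C−B)/|BC| = (0.0187,0.9998); ey = (-0.9998,0.0187)
θ=19°: P = B + -2.75·ex + -3.39·ey = (6.1745,-1.8362)
θ=40°: B = A + 3.00·(cos40°, sin40°) = (2.2981, 1.9284)
θ=40°: |BD| = 6.9738
θ=40°: circle(B,7.00) ∩ circle(D,10.00): a=-0.1697, h=6.9979
θ=40°:   candidates: C₊=(4.0701,8.7004) cross=48.802; C₋=(0.2000,-4.7498) cross=-48.802
θ=40°:   branch + wants cross > 0 → take C=(4.0701,8.7004) (cross=48.802)
θ=40°: ex = (C−B)/|BC| = (0.2531,0.9674); ey = (-0.9674,0.2531)
θ=40°: P = B + -2.75·ex + -3.39·ey = (4.8816,-1.5902)
θ=143°: B = A + 3.00·(cos143°, sin143°) = (-2.3959, 1.8054)
θ=143°: |BD| = 11.5380
θ=143°: circle(B,7.00) ∩ circle(D,10.00): a=3.5589, h=6.0278
θ=143°:   candidates: C₊=(2.0624,7.2021) cross=69.549; C₋=(0.1760,-4.7050) cross=-69.549
θ=143°:   branch + wants cross > 0 → take C=(2.0624,7.2021) (cross=69.549)
θ=143°: ex = (C−B)/|BC| = (0.6369,0.7709); ey = (-0.7709,0.6369)
θ=143°: P = B + -2.75·ex + -3.39·ey = (-1.5339,-2.4737)

θ=12°: 6.48 -1.92
θ=19°: 6.17 -1.84
θ=40°: 4.88 -1.59
θ=143°: -1.53 -2.47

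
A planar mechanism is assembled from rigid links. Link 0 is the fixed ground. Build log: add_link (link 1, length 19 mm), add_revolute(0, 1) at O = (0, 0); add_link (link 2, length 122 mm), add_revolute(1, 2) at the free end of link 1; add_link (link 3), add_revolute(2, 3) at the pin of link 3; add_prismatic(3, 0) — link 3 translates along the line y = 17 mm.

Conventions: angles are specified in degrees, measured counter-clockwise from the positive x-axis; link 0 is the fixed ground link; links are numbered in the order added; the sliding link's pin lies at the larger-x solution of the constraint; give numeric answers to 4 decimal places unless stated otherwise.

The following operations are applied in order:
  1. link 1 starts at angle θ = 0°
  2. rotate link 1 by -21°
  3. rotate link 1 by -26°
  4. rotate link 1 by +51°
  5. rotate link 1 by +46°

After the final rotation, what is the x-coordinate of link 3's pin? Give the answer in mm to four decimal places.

geometry: r = 19 mm, L = 122 mm, e = 17 mm; θ starts at 0°
rotate link 1 by -21°: θ ← 0° -21° = -21°
rotate link 1 by -26°: θ ← -21° -26° = -47°
rotate link 1 by +51°: θ ← -47° +51° = 4°
rotate link 1 by +46°: θ ← 4° +46° = 50°
crank pin P = (r cos θ, r sin θ) = (12.212965, 14.554844)
h = r sin θ − e = 14.554844 − 17 = -2.445156
x = r cos θ + √(L² − h²) = 12.212965 + 121.975494 = 134.188459

134.1885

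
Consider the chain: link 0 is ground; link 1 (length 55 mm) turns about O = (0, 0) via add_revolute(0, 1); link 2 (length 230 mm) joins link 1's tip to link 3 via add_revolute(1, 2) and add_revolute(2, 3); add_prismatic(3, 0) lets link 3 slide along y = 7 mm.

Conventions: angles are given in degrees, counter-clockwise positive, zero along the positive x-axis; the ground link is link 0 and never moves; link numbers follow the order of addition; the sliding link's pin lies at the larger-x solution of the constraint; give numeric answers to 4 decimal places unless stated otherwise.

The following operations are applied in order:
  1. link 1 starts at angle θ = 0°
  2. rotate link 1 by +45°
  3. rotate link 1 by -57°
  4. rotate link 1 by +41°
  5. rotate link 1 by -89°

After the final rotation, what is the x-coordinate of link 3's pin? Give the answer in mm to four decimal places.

geometry: r = 55 mm, L = 230 mm, e = 7 mm; θ starts at 0°
rotate link 1 by +45°: θ ← 0° +45° = 45°
rotate link 1 by -57°: θ ← 45° -57° = -12°
rotate link 1 by +41°: θ ← -12° +41° = 29°
rotate link 1 by -89°: θ ← 29° -89° = -60°
crank pin P = (r cos θ, r sin θ) = (27.500000, -47.631397)
h = r sin θ − e = -47.631397 − 7 = -54.631397
x = r cos θ + √(L² − h²) = 27.500000 + 223.417570 = 250.917570

250.9176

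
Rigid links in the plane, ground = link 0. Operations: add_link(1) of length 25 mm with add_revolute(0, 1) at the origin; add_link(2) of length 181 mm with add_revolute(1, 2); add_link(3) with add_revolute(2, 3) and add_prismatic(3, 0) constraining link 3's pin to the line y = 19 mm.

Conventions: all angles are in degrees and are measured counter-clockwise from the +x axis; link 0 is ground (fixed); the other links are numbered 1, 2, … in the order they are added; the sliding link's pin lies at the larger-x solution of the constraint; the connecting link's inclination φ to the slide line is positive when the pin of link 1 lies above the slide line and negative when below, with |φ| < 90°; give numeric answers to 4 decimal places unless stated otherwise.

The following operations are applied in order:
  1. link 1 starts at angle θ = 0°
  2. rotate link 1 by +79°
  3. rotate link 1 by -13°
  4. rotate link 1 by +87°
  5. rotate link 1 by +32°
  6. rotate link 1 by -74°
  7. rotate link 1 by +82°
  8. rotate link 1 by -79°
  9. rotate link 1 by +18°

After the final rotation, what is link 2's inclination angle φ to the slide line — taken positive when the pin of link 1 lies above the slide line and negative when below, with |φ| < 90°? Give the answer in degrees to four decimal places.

geometry: r = 25 mm, L = 181 mm, e = 19 mm; θ starts at 0°
rotate link 1 by +79°: θ ← 0° +79° = 79°
rotate link 1 by -13°: θ ← 79° -13° = 66°
rotate link 1 by +87°: θ ← 66° +87° = 153°
rotate link 1 by +32°: θ ← 153° +32° = 185°
rotate link 1 by -74°: θ ← 185° -74° = 111°
rotate link 1 by +82°: θ ← 111° +82° = 193°
rotate link 1 by -79°: θ ← 193° -79° = 114°
rotate link 1 by +18°: θ ← 114° +18° = 132°
h = r sin θ − e = 18.578621 − 19 = -0.421379
sin φ = h / L = -0.421379 / 181 = -0.00232806
φ = arcsin(-0.00232806) = -0.133388°

-0.1334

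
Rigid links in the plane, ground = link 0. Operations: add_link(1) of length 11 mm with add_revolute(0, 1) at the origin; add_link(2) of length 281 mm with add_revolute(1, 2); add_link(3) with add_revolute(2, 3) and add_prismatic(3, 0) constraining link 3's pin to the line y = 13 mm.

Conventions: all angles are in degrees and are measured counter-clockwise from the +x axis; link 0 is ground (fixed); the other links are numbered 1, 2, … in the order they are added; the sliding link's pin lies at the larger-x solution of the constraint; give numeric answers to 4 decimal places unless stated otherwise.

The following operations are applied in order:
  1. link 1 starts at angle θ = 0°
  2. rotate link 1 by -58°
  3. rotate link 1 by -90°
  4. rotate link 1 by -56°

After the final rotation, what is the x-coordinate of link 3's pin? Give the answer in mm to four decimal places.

geometry: r = 11 mm, L = 281 mm, e = 13 mm; θ starts at 0°
rotate link 1 by -58°: θ ← 0° -58° = -58°
rotate link 1 by -90°: θ ← -58° -90° = -148°
rotate link 1 by -56°: θ ← -148° -56° = -204°
crank pin P = (r cos θ, r sin θ) = (-10.049000, 4.474103)
h = r sin θ − e = 4.474103 − 13 = -8.525897
x = r cos θ + √(L² − h²) = -10.049000 + 280.870627 = 270.821627

270.8216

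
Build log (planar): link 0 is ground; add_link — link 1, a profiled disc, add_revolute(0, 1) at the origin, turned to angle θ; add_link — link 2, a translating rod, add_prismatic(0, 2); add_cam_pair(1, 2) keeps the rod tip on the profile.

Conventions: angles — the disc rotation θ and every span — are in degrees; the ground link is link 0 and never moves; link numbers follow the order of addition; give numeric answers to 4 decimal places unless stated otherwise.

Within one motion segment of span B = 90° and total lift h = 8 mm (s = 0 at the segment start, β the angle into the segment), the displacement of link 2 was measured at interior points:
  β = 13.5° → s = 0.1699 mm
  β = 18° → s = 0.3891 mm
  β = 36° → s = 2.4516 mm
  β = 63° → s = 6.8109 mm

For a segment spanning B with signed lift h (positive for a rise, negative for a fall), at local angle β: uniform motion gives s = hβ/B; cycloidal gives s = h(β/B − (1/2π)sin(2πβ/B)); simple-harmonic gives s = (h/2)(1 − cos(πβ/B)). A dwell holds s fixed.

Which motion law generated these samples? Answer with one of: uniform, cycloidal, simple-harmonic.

candidates at β/B = r: uniform s = h·r (linear in β); cycloidal s = h·(r − sin(2πr)/(2π)); simple-harmonic s = (h/2)(1 − cos(πr))
β=13.5°: printed 0.1699 | uniform 1.2000, cycloidal 0.1699, simple-harmonic 0.4360
β=18°: printed 0.3891 | uniform 1.6000, cycloidal 0.3891, simple-harmonic 0.7639
β=36°: printed 2.4516 | uniform 3.2000, cycloidal 2.4516, simple-harmonic 2.7639
β=63°: printed 6.8109 | uniform 5.6000, cycloidal 6.8109, simple-harmonic 6.3511
only one law matches every sample → cycloidal

cycloidal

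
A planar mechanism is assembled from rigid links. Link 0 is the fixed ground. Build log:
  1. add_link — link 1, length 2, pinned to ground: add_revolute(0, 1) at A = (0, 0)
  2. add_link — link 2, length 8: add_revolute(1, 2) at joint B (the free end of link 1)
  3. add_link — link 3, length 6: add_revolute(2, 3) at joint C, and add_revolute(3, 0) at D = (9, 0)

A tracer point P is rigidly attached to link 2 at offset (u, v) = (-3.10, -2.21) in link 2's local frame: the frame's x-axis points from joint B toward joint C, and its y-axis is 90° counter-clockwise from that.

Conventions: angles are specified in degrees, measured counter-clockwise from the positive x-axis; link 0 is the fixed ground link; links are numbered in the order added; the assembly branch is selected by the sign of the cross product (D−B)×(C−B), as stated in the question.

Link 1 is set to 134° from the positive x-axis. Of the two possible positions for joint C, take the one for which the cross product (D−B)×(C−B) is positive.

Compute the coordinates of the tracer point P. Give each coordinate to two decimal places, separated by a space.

A=(0,0), D=(9.00,0)
B = A + 2.00·(cos134°, sin134°) = (-1.3893, 1.4387)
|BD| = 10.4885
circle(B,8.00) ∩ circle(D,6.00): a=6.5790, h=4.5515
  candidates: C₊=(5.7518,5.0448) cross=47.738; C₋=(4.5032,-3.9723) cross=-47.738
  branch + wants cross > 0 → take C=(5.7518,5.0448) (cross=47.738)
ex = (C−B)/|BC| = (0.8926,0.4508); ey = (-0.4508,0.8926)
P = B + -3.10·ex + -2.21·ey = (-3.1603,-1.9314)

-3.16 -1.93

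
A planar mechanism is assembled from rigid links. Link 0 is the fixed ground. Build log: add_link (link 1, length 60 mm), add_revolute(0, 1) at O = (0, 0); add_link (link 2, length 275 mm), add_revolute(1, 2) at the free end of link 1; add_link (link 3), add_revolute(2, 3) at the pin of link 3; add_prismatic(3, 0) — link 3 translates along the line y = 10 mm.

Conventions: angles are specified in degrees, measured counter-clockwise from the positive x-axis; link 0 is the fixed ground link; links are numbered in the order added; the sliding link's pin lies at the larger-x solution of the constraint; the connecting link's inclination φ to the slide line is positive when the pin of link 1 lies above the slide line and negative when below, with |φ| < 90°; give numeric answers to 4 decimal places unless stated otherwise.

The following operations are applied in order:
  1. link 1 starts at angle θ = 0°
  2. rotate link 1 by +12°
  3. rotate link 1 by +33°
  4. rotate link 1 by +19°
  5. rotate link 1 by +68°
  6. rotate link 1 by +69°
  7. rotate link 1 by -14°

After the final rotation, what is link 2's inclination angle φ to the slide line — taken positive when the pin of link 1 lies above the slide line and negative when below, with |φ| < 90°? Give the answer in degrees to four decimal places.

geometry: r = 60 mm, L = 275 mm, e = 10 mm; θ starts at 0°
rotate link 1 by +12°: θ ← 0° +12° = 12°
rotate link 1 by +33°: θ ← 12° +33° = 45°
rotate link 1 by +19°: θ ← 45° +19° = 64°
rotate link 1 by +68°: θ ← 64° +68° = 132°
rotate link 1 by +69°: θ ← 132° +69° = 201°
rotate link 1 by -14°: θ ← 201° -14° = 187°
h = r sin θ − e = -7.312161 − 10 = -17.312161
sin φ = h / L = -17.312161 / 275 = -0.06295331
φ = arcsin(-0.06295331) = -3.609346°

-3.6093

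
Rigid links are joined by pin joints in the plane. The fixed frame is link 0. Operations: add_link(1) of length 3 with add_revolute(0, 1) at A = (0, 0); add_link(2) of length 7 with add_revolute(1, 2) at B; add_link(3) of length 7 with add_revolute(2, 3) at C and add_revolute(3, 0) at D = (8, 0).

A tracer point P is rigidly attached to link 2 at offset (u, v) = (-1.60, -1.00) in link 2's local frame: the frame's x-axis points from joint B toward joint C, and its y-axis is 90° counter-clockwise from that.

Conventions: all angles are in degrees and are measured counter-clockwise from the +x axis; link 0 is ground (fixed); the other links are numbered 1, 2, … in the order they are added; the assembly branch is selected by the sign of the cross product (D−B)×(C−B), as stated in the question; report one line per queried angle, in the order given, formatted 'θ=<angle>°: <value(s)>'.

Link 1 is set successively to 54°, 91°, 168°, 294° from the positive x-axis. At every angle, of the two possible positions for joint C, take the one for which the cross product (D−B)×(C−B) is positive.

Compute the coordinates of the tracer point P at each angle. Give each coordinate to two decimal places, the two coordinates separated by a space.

A=(0,0), D=(8.00,0)
θ=54°: B = A + 3.00·(cos54°, sin54°) = (1.7634, 2.4271)
θ=54°: |BD| = 6.6923
θ=54°: circle(B,7.00) ∩ circle(D,7.00): a=3.3461, h=6.1484
θ=54°:   candidates: C₊=(7.1115,6.9434) cross=41.147; C₋=(2.6518,-4.5163) cross=-41.147
θ=54°:   branch + wants cross > 0 → take C=(7.1115,6.9434) (cross=41.147)
θ=54°: ex = (C−B)/|BC| = (0.7640,0.6452); ey = (-0.6452,0.7640)
θ=54°: P = B + -1.60·ex + -1.00·ey = (1.1861,0.6307)
θ=91°: B = A + 3.00·(cos91°, sin91°) = (-0.0524, 2.9995)
θ=91°: |BD| = 8.5929
θ=91°: circle(B,7.00) ∩ circle(D,7.00): a=4.2964, h=5.5264
θ=91°:   candidates: C₊=(5.9029,6.6785) cross=47.487; C₋=(2.0447,-3.6789) cross=-47.487
θ=91°:   branch + wants cross > 0 → take C=(5.9029,6.6785) (cross=47.487)
θ=91°: ex = (C−B)/|BC| = (0.8508,0.5256); ey = (-0.5256,0.8508)
θ=91°: P = B + -1.60·ex + -1.00·ey = (-0.8880,1.3079)
θ=168°: B = A + 3.00·(cos168°, sin168°) = (-2.9344, 0.6237)
θ=168°: |BD| = 10.9522
θ=168°: circle(B,7.00) ∩ circle(D,7.00): a=5.4761, h=4.3603
θ=168°:   candidates: C₊=(2.7811,4.6651) cross=47.755; C₋=(2.2845,-4.0414) cross=-47.755
θ=168°:   branch + wants cross > 0 → take C=(2.7811,4.6651) (cross=47.755)
θ=168°: ex = (C−B)/|BC| = (0.8165,0.5773); ey = (-0.5773,0.8165)
θ=168°: P = B + -1.60·ex + -1.00·ey = (-3.6635,-1.1165)
θ=294°: B = A + 3.00·(cos294°, sin294°) = (1.2202, -2.7406)
θ=294°: |BD| = 7.3128
θ=294°: circle(B,7.00) ∩ circle(D,7.00): a=3.6564, h=5.9692
θ=294°:   candidates: C₊=(2.3730,4.1638) cross=43.651; C₋=(6.8472,-6.9044) cross=-43.651
θ=294°:   branch + wants cross > 0 → take C=(2.3730,4.1638) (cross=43.651)
θ=294°: ex = (C−B)/|BC| = (0.1647,0.9863); ey = (-0.9863,0.1647)
θ=294°: P = B + -1.60·ex + -1.00·ey = (1.9431,-4.4835)

θ=54°: 1.19 0.63
θ=91°: -0.89 1.31
θ=168°: -3.66 -1.12
θ=294°: 1.94 -4.48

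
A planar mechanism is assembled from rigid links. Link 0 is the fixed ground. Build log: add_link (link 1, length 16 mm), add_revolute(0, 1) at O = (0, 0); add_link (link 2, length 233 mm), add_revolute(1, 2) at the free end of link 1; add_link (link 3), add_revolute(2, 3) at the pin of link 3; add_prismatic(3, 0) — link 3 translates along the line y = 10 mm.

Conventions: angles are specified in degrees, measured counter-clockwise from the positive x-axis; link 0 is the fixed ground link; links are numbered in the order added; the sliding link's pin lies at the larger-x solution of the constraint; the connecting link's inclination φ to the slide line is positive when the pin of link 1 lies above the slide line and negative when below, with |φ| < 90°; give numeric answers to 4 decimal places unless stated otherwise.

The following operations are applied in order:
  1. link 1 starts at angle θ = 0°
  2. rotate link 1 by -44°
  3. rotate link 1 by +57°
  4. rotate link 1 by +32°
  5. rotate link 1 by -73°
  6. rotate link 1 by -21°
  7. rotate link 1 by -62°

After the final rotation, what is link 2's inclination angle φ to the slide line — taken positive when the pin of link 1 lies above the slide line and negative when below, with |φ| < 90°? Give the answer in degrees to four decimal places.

geometry: r = 16 mm, L = 233 mm, e = 10 mm; θ starts at 0°
rotate link 1 by -44°: θ ← 0° -44° = -44°
rotate link 1 by +57°: θ ← -44° +57° = 13°
rotate link 1 by +32°: θ ← 13° +32° = 45°
rotate link 1 by -73°: θ ← 45° -73° = -28°
rotate link 1 by -21°: θ ← -28° -21° = -49°
rotate link 1 by -62°: θ ← -49° -62° = -111°
h = r sin θ − e = -14.937287 − 10 = -24.937287
sin φ = h / L = -24.937287 / 233 = -0.10702698
φ = arcsin(-0.10702698) = -6.143962°

-6.1440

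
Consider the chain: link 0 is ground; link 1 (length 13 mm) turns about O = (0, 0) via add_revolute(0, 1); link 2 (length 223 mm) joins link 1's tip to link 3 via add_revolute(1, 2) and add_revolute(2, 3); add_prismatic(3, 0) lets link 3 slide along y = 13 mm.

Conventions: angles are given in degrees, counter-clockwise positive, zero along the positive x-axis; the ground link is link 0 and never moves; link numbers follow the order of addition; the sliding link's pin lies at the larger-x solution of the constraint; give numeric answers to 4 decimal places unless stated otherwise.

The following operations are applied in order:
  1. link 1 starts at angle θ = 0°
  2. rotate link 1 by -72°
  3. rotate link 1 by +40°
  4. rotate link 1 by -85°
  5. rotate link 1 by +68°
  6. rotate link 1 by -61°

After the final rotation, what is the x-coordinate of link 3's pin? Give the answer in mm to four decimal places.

geometry: r = 13 mm, L = 223 mm, e = 13 mm; θ starts at 0°
rotate link 1 by -72°: θ ← 0° -72° = -72°
rotate link 1 by +40°: θ ← -72° +40° = -32°
rotate link 1 by -85°: θ ← -32° -85° = -117°
rotate link 1 by +68°: θ ← -117° +68° = -49°
rotate link 1 by -61°: θ ← -49° -61° = -110°
crank pin P = (r cos θ, r sin θ) = (-4.446262, -12.216004)
h = r sin θ − e = -12.216004 − 13 = -25.216004
x = r cos θ + √(L² − h²) = -4.446262 + 221.569748 = 217.123486

217.1235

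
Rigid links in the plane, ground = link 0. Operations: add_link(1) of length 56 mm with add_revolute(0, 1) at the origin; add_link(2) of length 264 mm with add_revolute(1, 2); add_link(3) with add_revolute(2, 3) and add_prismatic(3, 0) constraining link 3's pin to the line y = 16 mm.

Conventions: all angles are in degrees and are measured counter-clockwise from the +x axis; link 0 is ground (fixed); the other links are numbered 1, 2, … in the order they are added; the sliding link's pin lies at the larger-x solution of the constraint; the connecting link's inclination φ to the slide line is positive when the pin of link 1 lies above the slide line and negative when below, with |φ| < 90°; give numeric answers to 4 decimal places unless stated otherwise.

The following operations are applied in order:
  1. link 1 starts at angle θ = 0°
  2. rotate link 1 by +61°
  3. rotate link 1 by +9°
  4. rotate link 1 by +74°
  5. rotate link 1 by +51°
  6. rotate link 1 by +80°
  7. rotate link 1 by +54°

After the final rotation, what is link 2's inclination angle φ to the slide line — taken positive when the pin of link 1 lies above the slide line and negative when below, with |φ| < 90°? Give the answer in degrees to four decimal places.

geometry: r = 56 mm, L = 264 mm, e = 16 mm; θ starts at 0°
rotate link 1 by +61°: θ ← 0° +61° = 61°
rotate link 1 by +9°: θ ← 61° +9° = 70°
rotate link 1 by +74°: θ ← 70° +74° = 144°
rotate link 1 by +51°: θ ← 144° +51° = 195°
rotate link 1 by +80°: θ ← 195° +80° = 275°
rotate link 1 by +54°: θ ← 275° +54° = 329°
h = r sin θ − e = -28.842132 − 16 = -44.842132
sin φ = h / L = -44.842132 / 264 = -0.16985656
φ = arcsin(-0.16985656) = -9.779479°

-9.7795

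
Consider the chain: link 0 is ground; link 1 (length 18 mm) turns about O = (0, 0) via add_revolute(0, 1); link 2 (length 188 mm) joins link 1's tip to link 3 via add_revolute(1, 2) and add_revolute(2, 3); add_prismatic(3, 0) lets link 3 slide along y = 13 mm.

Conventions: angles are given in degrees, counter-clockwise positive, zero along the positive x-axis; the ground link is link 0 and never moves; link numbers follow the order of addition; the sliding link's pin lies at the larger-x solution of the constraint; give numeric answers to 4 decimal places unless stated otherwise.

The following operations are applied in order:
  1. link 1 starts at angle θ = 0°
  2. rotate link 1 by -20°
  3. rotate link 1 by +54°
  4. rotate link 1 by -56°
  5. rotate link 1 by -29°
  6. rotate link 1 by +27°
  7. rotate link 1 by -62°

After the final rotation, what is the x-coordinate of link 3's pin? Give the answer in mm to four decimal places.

geometry: r = 18 mm, L = 188 mm, e = 13 mm; θ starts at 0°
rotate link 1 by -20°: θ ← 0° -20° = -20°
rotate link 1 by +54°: θ ← -20° +54° = 34°
rotate link 1 by -56°: θ ← 34° -56° = -22°
rotate link 1 by -29°: θ ← -22° -29° = -51°
rotate link 1 by +27°: θ ← -51° +27° = -24°
rotate link 1 by -62°: θ ← -24° -62° = -86°
crank pin P = (r cos θ, r sin θ) = (1.255617, -17.956153)
h = r sin θ − e = -17.956153 − 13 = -30.956153
x = r cos θ + √(L² − h²) = 1.255617 + 185.433860 = 186.689477

186.6895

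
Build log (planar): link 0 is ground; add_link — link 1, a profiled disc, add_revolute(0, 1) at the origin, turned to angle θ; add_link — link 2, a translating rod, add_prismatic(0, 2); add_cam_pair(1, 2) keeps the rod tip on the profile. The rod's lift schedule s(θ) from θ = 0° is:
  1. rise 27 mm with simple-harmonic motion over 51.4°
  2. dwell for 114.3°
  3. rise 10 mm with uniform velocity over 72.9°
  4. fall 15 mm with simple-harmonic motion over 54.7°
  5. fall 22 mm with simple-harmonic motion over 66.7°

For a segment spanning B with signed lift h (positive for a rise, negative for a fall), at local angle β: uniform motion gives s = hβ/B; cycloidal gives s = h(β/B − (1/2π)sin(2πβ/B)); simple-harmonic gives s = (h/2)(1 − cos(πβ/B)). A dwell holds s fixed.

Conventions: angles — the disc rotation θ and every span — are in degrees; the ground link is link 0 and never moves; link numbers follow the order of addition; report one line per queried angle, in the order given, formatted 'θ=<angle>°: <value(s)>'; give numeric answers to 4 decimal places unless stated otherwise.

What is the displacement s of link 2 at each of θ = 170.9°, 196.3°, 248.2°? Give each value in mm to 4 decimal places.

seg 1 [0°–51.4°] simple-harmonic, h=27: full span → s += 27 → s = 27.0000
seg 2 [51.4°–165.7°] dwell: s stays 27.0000
seg 3 [165.7°–238.6°] uniform, h=10: θ=170.9° here. β=5.2, B=72.9. 10·5.2/72.9 = 0.7133 → s = 27.7133
seg 3 [165.7°–238.6°] uniform, h=10: θ=196.3° here. β=30.6, B=72.9. 10·30.6/72.9 = 4.1975 → s = 31.1975
seg 3 [165.7°–238.6°] uniform, h=10: full span → s += 10 → s = 37.0000
seg 4 [238.6°–293.3°] simple-harmonic, h=-15: θ=248.2° here. β=9.6, B=54.7. -15/2·(1 − cos(π·0.1755)) = -1.1114 → s = 35.8886

θ=170.9°: 27.7133
θ=196.3°: 31.1975
θ=248.2°: 35.8886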